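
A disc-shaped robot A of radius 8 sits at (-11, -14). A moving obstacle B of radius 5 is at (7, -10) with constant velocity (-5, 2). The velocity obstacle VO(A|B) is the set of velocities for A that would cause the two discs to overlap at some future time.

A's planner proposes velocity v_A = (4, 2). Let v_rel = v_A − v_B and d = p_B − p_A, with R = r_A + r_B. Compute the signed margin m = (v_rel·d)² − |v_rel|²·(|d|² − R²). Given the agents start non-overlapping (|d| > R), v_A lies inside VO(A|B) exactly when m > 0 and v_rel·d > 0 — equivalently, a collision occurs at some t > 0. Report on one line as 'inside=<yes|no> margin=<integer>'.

d = (18, 4),  |d|² = 340;  R = 8+5 = 13,  c = 340−13² = 171
v_rel = (9, 0),  |v_rel|² = 81;  v_rel·d = (9)·(18) + (0)·(4) = 162
81·t² − 324·t + 171 = 0  ⇒  m = 162² − 81·171 = 12393
m = 12393 > 0,  v_rel·d = 162 > 0  ⇒  inside

inside=yes margin=12393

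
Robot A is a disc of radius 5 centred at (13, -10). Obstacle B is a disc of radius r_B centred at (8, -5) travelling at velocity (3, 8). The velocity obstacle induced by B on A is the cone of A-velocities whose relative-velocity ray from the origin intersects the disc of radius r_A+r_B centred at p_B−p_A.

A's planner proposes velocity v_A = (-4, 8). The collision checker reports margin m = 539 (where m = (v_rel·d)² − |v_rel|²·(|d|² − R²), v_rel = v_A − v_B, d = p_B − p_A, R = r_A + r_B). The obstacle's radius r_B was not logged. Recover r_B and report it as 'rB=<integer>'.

m = 539
d = (-5, 5);  v_rel = (-7, 0),  |v_rel|² = 49
v_rel×d = (-7)·(5) − (0)·(-5) = -35
since m = R²·49 − (-35)²:  R² = (1225 + 539) / 49 = 36
R = √36 = 6  ⇒  r_B = 6 − 5 = 1

rB=1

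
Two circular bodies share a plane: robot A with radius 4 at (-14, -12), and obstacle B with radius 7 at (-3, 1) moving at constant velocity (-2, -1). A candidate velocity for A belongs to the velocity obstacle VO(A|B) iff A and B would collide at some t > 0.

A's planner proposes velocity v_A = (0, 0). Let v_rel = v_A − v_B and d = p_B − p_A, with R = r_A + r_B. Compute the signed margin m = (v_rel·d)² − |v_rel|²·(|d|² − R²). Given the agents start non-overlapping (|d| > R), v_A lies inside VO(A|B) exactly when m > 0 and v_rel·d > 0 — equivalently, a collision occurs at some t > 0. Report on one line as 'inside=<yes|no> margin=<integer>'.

d = (11, 13),  |d|² = 290;  R = 4+7 = 11,  c = 290−11² = 169
v_rel = (2, 1),  |v_rel|² = 5;  v_rel·d = (2)·(11) + (1)·(13) = 35
5·t² − 70·t + 169 = 0  ⇒  m = 35² − 5·169 = 380
m = 380 > 0,  v_rel·d = 35 > 0  ⇒  inside

inside=yes margin=380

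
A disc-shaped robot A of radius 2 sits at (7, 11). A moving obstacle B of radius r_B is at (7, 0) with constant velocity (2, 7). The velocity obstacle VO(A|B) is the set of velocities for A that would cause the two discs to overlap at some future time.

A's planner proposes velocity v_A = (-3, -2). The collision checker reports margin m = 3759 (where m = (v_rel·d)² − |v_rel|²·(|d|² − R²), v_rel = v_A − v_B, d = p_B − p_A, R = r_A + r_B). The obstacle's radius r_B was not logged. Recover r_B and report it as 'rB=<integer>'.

m = 3759
d = (0, -11);  v_rel = (-5, -9),  |v_rel|² = 106
v_rel×d = (-5)·(-11) − (-9)·(0) = 55
since m = R²·106 − 55²:  R² = (3025 + 3759) / 106 = 64
R = √64 = 8  ⇒  r_B = 8 − 2 = 6

rB=6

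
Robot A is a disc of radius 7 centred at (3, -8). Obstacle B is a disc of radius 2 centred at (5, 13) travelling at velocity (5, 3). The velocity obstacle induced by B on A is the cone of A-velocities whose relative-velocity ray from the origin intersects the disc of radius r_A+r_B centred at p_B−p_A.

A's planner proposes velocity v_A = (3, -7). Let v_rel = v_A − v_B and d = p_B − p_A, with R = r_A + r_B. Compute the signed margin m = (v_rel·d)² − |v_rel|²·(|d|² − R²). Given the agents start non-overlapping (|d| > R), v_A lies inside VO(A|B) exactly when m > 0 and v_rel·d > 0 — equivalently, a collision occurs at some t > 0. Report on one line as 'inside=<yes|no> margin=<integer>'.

d = (2, 21),  |d|² = 445;  R = 7+2 = 9,  c = 445−9² = 364
v_rel = (-2, -10),  |v_rel|² = 104;  v_rel·d = (-2)·(2) + (-10)·(21) = -214
104·t² + 428·t + 364 = 0  ⇒  m = (-214)² − 104·364 = 7940
m = 7940 > 0,  v_rel·d = -214 < 0  ⇒  outside

inside=no margin=7940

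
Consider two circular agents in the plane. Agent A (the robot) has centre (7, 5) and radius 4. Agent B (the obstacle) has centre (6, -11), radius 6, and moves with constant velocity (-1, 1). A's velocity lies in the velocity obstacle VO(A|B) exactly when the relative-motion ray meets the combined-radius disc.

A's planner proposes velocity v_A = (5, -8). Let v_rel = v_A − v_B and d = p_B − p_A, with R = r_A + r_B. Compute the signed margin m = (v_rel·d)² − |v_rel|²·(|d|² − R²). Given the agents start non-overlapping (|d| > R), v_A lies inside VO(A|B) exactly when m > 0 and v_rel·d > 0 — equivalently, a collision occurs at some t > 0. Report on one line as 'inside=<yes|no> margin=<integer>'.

d = (-1, -16),  |d|² = 257;  R = 4+6 = 10,  c = 257−10² = 157
v_rel = (6, -9),  |v_rel|² = 117;  v_rel·d = (6)·(-1) + (-9)·(-16) = 138
117·t² − 276·t + 157 = 0  ⇒  m = 138² − 117·157 = 675
m = 675 > 0,  v_rel·d = 138 > 0  ⇒  inside

inside=yes margin=675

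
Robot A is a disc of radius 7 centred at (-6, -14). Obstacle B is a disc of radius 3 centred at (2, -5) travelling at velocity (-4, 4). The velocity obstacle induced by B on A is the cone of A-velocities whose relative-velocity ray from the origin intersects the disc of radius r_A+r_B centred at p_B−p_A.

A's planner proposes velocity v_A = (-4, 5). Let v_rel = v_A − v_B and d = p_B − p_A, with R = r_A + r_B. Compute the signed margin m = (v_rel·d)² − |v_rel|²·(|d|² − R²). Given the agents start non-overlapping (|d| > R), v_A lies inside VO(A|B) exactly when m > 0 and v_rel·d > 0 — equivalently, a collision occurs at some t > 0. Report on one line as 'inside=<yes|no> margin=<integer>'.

d = (8, 9),  |d|² = 145;  R = 7+3 = 10,  c = 145−10² = 45
v_rel = (0, 1),  |v_rel|² = 1;  v_rel·d = (0)·(8) + (1)·(9) = 9
1·t² − 18·t + 45 = 0  ⇒  m = 9² − 1·45 = 36
m = 36 > 0,  v_rel·d = 9 > 0  ⇒  inside

inside=yes margin=36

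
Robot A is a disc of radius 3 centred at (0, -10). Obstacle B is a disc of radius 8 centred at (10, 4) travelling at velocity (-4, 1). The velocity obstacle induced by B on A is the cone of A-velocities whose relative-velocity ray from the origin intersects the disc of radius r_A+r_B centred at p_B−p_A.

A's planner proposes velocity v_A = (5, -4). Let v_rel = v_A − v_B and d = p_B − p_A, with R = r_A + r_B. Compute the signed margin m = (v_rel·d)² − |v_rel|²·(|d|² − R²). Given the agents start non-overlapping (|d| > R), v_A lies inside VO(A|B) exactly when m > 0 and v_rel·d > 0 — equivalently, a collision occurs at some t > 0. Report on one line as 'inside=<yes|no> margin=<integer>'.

d = (10, 14),  |d|² = 296;  R = 3+8 = 11,  c = 296−11² = 175
v_rel = (9, -5),  |v_rel|² = 106;  v_rel·d = (9)·(10) + (-5)·(14) = 20
106·t² − 40·t + 175 = 0  ⇒  m = 20² − 106·175 = -18150
m = -18150 < 0,  v_rel·d = 20 > 0  ⇒  outside

inside=no margin=-18150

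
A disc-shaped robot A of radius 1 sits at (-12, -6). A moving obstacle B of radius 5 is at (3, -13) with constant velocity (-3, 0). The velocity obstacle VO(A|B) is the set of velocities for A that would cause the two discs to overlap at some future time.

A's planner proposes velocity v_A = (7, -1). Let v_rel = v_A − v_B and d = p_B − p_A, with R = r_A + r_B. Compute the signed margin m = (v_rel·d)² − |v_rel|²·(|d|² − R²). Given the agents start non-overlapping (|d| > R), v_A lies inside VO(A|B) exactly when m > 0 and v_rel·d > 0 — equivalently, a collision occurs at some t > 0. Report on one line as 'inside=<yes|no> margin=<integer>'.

d = (15, -7),  |d|² = 274;  R = 1+5 = 6,  c = 274−6² = 238
v_rel = (10, -1),  |v_rel|² = 101;  v_rel·d = (10)·(15) + (-1)·(-7) = 157
101·t² − 314·t + 238 = 0  ⇒  m = 157² − 101·238 = 611
m = 611 > 0,  v_rel·d = 157 > 0  ⇒  inside

inside=yes margin=611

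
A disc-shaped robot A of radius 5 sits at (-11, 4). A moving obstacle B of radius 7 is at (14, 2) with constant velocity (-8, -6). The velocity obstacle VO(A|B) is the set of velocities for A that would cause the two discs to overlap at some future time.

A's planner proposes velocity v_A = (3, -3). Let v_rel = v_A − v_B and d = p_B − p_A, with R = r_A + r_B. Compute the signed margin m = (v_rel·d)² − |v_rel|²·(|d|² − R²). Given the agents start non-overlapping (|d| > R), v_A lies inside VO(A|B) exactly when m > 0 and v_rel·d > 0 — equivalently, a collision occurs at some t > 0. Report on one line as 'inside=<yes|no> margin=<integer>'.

d = (25, -2),  |d|² = 629;  R = 5+7 = 12,  c = 629−12² = 485
v_rel = (11, 3),  |v_rel|² = 130;  v_rel·d = (11)·(25) + (3)·(-2) = 269
130·t² − 538·t + 485 = 0  ⇒  m = 269² − 130·485 = 9311
m = 9311 > 0,  v_rel·d = 269 > 0  ⇒  inside

inside=yes margin=9311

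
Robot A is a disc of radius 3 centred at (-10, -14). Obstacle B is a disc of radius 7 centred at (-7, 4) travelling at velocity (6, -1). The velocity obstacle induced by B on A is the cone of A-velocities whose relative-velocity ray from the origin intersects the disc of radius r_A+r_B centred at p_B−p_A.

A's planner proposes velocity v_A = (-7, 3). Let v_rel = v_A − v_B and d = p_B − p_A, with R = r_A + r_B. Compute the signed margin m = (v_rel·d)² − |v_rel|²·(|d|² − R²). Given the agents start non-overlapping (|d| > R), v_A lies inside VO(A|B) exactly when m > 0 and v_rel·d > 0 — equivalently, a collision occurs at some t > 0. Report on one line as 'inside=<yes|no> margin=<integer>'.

d = (3, 18),  |d|² = 333;  R = 3+7 = 10,  c = 333−10² = 233
v_rel = (-13, 4),  |v_rel|² = 185;  v_rel·d = (-13)·(3) + (4)·(18) = 33
185·t² − 66·t + 233 = 0  ⇒  m = 33² − 185·233 = -42016
m = -42016 < 0,  v_rel·d = 33 > 0  ⇒  outside

inside=no margin=-42016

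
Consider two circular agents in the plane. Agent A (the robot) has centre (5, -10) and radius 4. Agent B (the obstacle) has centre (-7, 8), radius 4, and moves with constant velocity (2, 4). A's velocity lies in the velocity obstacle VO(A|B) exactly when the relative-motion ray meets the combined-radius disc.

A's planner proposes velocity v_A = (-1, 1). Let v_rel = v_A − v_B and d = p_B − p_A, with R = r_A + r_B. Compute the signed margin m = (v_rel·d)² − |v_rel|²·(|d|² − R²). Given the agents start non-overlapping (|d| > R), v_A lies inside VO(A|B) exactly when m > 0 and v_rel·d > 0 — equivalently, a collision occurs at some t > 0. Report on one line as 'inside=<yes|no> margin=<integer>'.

d = (-12, 18),  |d|² = 468;  R = 4+4 = 8,  c = 468−8² = 404
v_rel = (-3, -3),  |v_rel|² = 18;  v_rel·d = (-3)·(-12) + (-3)·(18) = -18
18·t² + 36·t + 404 = 0  ⇒  m = (-18)² − 18·404 = -6948
m = -6948 < 0,  v_rel·d = -18 < 0  ⇒  outside

inside=no margin=-6948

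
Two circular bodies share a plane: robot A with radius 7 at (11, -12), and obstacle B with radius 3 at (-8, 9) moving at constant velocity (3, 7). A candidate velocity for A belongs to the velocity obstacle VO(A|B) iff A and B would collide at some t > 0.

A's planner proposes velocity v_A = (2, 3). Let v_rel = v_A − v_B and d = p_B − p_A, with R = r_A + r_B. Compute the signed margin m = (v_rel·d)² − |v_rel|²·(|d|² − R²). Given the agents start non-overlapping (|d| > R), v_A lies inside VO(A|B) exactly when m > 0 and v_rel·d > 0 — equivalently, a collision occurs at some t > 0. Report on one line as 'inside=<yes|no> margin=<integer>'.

d = (-19, 21),  |d|² = 802;  R = 7+3 = 10,  c = 802−10² = 702
v_rel = (-1, -4),  |v_rel|² = 17;  v_rel·d = (-1)·(-19) + (-4)·(21) = -65
17·t² + 130·t + 702 = 0  ⇒  m = (-65)² − 17·702 = -7709
m = -7709 < 0,  v_rel·d = -65 < 0  ⇒  outside

inside=no margin=-7709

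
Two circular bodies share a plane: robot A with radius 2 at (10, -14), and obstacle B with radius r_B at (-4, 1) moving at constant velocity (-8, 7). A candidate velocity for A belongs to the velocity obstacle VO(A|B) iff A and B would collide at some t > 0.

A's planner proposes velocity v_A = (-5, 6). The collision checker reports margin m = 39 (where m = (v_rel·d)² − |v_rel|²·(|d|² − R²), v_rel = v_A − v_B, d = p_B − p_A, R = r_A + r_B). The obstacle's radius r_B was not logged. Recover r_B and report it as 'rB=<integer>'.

m = 39
d = (-14, 15);  v_rel = (3, -1),  |v_rel|² = 10
v_rel×d = (3)·(15) − (-1)·(-14) = 31
since m = R²·10 − 31²:  R² = (961 + 39) / 10 = 100
R = √100 = 10  ⇒  r_B = 10 − 2 = 8

rB=8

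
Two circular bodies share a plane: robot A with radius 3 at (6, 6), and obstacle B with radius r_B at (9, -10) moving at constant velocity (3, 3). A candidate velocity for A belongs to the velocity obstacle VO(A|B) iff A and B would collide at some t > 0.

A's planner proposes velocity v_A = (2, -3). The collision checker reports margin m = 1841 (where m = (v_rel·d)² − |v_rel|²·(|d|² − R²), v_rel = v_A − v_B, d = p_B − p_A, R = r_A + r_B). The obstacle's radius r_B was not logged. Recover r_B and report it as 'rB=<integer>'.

m = 1841
d = (3, -16);  v_rel = (-1, -6),  |v_rel|² = 37
v_rel×d = (-1)·(-16) − (-6)·(3) = 34
since m = R²·37 − 34²:  R² = (1156 + 1841) / 37 = 81
R = √81 = 9  ⇒  r_B = 9 − 3 = 6

rB=6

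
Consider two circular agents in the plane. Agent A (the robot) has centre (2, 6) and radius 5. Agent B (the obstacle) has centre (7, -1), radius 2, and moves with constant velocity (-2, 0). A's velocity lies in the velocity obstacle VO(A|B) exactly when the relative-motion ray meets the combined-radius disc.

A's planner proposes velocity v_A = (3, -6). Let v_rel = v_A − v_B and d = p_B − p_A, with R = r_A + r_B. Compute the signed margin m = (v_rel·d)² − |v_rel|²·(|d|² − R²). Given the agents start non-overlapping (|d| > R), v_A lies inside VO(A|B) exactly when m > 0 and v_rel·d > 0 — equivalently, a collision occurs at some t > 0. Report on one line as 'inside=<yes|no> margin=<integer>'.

d = (5, -7),  |d|² = 74;  R = 5+2 = 7,  c = 74−7² = 25
v_rel = (5, -6),  |v_rel|² = 61;  v_rel·d = (5)·(5) + (-6)·(-7) = 67
61·t² − 134·t + 25 = 0  ⇒  m = 67² − 61·25 = 2964
m = 2964 > 0,  v_rel·d = 67 > 0  ⇒  inside

inside=yes margin=2964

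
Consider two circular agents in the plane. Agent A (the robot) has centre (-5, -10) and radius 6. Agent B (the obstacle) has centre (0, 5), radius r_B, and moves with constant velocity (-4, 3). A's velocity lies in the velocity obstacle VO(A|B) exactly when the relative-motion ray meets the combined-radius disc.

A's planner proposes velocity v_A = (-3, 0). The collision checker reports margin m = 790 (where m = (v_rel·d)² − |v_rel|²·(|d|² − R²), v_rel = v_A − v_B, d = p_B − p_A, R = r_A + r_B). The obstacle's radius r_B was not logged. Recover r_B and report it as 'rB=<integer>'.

m = 790
d = (5, 15);  v_rel = (1, -3),  |v_rel|² = 10
v_rel×d = (1)·(15) − (-3)·(5) = 30
since m = R²·10 − 30²:  R² = (900 + 790) / 10 = 169
R = √169 = 13  ⇒  r_B = 13 − 6 = 7

rB=7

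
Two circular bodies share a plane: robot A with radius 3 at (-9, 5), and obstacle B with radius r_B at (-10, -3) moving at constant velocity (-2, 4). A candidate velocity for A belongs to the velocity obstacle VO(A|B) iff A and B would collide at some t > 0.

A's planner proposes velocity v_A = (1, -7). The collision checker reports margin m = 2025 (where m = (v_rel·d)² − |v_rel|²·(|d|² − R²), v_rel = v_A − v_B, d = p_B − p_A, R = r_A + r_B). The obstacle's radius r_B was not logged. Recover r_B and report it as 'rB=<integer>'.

m = 2025
d = (-1, -8);  v_rel = (3, -11),  |v_rel|² = 130
v_rel×d = (3)·(-8) − (-11)·(-1) = -35
since m = R²·130 − (-35)²:  R² = (1225 + 2025) / 130 = 25
R = √25 = 5  ⇒  r_B = 5 − 3 = 2

rB=2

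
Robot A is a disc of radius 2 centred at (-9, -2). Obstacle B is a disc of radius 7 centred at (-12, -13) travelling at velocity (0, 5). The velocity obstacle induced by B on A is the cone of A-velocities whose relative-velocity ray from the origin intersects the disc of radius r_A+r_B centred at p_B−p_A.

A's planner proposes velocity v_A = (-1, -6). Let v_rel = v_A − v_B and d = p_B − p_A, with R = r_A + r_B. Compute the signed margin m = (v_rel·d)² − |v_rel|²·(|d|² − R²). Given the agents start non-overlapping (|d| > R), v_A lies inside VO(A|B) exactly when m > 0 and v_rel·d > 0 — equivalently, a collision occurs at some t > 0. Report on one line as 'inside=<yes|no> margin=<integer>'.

d = (-3, -11),  |d|² = 130;  R = 2+7 = 9,  c = 130−9² = 49
v_rel = (-1, -11),  |v_rel|² = 122;  v_rel·d = (-1)·(-3) + (-11)·(-11) = 124
122·t² − 248·t + 49 = 0  ⇒  m = 124² − 122·49 = 9398
m = 9398 > 0,  v_rel·d = 124 > 0  ⇒  inside

inside=yes margin=9398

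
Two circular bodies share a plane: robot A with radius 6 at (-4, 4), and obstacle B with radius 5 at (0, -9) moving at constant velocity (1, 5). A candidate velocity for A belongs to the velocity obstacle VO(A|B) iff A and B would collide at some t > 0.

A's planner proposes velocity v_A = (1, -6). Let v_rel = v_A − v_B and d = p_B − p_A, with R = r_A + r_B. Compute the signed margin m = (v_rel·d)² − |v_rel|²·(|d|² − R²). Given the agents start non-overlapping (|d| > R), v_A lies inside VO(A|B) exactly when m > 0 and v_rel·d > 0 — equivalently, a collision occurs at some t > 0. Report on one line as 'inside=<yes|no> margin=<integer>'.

d = (4, -13),  |d|² = 185;  R = 6+5 = 11,  c = 185−11² = 64
v_rel = (0, -11),  |v_rel|² = 121;  v_rel·d = (0)·(4) + (-11)·(-13) = 143
121·t² − 286·t + 64 = 0  ⇒  m = 143² − 121·64 = 12705
m = 12705 > 0,  v_rel·d = 143 > 0  ⇒  inside

inside=yes margin=12705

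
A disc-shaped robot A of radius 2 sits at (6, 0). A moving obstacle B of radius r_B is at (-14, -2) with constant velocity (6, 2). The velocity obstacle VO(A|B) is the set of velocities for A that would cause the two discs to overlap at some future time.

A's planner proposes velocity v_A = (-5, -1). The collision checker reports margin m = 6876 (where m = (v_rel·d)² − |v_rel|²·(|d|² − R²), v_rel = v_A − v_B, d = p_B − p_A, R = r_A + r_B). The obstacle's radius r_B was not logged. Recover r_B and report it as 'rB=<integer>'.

m = 6876
d = (-20, -2);  v_rel = (-11, -3),  |v_rel|² = 130
v_rel×d = (-11)·(-2) − (-3)·(-20) = -38
since m = R²·130 − (-38)²:  R² = (1444 + 6876) / 130 = 64
R = √64 = 8  ⇒  r_B = 8 − 2 = 6

rB=6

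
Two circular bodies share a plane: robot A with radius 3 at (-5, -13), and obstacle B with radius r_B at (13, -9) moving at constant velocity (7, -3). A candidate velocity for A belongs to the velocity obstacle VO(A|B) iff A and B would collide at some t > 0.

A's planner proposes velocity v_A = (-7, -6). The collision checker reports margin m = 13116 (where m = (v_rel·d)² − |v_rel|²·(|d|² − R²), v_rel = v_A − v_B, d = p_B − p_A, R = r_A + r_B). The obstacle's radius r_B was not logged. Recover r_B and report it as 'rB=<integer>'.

m = 13116
d = (18, 4);  v_rel = (-14, -3),  |v_rel|² = 205
v_rel×d = (-14)·(4) − (-3)·(18) = -2
since m = R²·205 − (-2)²:  R² = (4 + 13116) / 205 = 64
R = √64 = 8  ⇒  r_B = 8 − 3 = 5

rB=5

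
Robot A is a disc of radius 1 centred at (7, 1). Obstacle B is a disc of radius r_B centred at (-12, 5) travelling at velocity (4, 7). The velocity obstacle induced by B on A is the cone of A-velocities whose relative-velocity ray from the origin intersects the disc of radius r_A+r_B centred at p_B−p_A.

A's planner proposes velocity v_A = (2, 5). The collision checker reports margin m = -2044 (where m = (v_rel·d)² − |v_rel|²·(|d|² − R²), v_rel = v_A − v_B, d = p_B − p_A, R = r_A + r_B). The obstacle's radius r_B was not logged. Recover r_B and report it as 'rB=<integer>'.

m = -2044
d = (-19, 4);  v_rel = (-2, -2),  |v_rel|² = 8
v_rel×d = (-2)·(4) − (-2)·(-19) = -46
since m = R²·8 − (-46)²:  R² = (2116 + -2044) / 8 = 9
R = √9 = 3  ⇒  r_B = 3 − 1 = 2

rB=2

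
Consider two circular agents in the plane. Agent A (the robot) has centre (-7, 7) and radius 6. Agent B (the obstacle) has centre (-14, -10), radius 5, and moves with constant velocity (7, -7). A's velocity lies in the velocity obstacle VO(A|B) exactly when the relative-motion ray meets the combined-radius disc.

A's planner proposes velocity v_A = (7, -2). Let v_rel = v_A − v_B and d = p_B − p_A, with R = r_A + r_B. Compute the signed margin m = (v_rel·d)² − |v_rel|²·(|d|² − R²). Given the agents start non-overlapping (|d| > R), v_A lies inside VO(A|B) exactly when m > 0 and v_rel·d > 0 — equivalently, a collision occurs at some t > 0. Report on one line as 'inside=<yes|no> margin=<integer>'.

d = (-7, -17),  |d|² = 338;  R = 6+5 = 11,  c = 338−11² = 217
v_rel = (0, 5),  |v_rel|² = 25;  v_rel·d = (0)·(-7) + (5)·(-17) = -85
25·t² + 170·t + 217 = 0  ⇒  m = (-85)² − 25·217 = 1800
m = 1800 > 0,  v_rel·d = -85 < 0  ⇒  outside

inside=no margin=1800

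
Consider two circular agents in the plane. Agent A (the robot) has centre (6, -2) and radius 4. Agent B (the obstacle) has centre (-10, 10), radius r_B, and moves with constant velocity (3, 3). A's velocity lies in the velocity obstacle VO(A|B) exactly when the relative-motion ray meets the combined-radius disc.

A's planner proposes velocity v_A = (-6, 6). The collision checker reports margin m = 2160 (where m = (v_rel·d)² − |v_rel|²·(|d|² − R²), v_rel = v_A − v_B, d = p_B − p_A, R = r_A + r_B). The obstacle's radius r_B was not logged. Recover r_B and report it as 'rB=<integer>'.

m = 2160
d = (-16, 12);  v_rel = (-9, 3),  |v_rel|² = 90
v_rel×d = (-9)·(12) − (3)·(-16) = -60
since m = R²·90 − (-60)²:  R² = (3600 + 2160) / 90 = 64
R = √64 = 8  ⇒  r_B = 8 − 4 = 4

rB=4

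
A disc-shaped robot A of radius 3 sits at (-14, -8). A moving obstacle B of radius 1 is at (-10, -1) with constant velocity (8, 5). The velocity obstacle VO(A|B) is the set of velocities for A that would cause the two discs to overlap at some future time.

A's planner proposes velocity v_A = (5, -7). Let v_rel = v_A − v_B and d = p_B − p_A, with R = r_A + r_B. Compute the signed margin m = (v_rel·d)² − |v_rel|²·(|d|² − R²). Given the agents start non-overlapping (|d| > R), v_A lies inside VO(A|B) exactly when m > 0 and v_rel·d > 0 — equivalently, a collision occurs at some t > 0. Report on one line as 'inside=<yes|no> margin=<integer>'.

d = (4, 7),  |d|² = 65;  R = 3+1 = 4,  c = 65−4² = 49
v_rel = (-3, -12),  |v_rel|² = 153;  v_rel·d = (-3)·(4) + (-12)·(7) = -96
153·t² + 192·t + 49 = 0  ⇒  m = (-96)² − 153·49 = 1719
m = 1719 > 0,  v_rel·d = -96 < 0  ⇒  outside

inside=no margin=1719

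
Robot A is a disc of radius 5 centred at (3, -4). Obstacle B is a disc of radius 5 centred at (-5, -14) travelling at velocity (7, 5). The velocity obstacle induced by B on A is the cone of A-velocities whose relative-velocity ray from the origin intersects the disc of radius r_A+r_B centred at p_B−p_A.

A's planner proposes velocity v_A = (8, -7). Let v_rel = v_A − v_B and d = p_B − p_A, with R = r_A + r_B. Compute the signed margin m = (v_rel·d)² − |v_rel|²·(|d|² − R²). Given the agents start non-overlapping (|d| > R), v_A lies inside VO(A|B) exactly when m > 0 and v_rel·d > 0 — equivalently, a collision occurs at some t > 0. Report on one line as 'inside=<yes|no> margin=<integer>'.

d = (-8, -10),  |d|² = 164;  R = 5+5 = 10,  c = 164−10² = 64
v_rel = (1, -12),  |v_rel|² = 145;  v_rel·d = (1)·(-8) + (-12)·(-10) = 112
145·t² − 224·t + 64 = 0  ⇒  m = 112² − 145·64 = 3264
m = 3264 > 0,  v_rel·d = 112 > 0  ⇒  inside

inside=yes margin=3264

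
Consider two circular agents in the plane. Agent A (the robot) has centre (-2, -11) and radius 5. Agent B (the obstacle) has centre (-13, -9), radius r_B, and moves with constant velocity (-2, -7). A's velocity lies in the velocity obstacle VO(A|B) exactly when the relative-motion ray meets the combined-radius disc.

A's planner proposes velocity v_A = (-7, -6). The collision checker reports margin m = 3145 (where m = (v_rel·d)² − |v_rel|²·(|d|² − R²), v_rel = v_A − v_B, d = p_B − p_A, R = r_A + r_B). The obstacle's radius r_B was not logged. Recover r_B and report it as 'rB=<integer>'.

m = 3145
d = (-11, 2);  v_rel = (-5, 1),  |v_rel|² = 26
v_rel×d = (-5)·(2) − (1)·(-11) = 1
since m = R²·26 − 1²:  R² = (1 + 3145) / 26 = 121
R = √121 = 11  ⇒  r_B = 11 − 5 = 6

rB=6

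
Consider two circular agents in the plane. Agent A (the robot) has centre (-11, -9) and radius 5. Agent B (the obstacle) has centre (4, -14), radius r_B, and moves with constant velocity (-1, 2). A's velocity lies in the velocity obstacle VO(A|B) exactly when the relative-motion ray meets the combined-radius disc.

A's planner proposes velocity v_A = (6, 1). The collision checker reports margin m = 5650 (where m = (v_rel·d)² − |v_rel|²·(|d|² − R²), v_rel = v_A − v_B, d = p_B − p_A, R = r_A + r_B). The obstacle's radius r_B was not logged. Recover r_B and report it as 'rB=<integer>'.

m = 5650
d = (15, -5);  v_rel = (7, -1),  |v_rel|² = 50
v_rel×d = (7)·(-5) − (-1)·(15) = -20
since m = R²·50 − (-20)²:  R² = (400 + 5650) / 50 = 121
R = √121 = 11  ⇒  r_B = 11 − 5 = 6

rB=6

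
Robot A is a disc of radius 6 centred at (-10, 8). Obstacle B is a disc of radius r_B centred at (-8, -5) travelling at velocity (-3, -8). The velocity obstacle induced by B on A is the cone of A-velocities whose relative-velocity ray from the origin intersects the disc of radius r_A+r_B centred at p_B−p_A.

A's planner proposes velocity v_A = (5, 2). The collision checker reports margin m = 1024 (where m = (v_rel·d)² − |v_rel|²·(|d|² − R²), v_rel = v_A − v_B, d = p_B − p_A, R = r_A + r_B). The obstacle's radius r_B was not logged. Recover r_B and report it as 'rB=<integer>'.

m = 1024
d = (2, -13);  v_rel = (8, 10),  |v_rel|² = 164
v_rel×d = (8)·(-13) − (10)·(2) = -124
since m = R²·164 − (-124)²:  R² = (15376 + 1024) / 164 = 100
R = √100 = 10  ⇒  r_B = 10 − 6 = 4

rB=4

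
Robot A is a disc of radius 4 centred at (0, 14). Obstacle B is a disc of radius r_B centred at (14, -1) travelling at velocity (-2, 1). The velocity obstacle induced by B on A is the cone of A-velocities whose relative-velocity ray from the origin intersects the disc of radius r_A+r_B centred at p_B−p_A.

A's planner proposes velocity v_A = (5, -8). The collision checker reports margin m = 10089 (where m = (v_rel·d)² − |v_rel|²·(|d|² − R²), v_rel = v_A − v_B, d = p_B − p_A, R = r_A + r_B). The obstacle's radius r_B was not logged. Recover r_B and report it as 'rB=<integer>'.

m = 10089
d = (14, -15);  v_rel = (7, -9),  |v_rel|² = 130
v_rel×d = (7)·(-15) − (-9)·(14) = 21
since m = R²·130 − 21²:  R² = (441 + 10089) / 130 = 81
R = √81 = 9  ⇒  r_B = 9 − 4 = 5

rB=5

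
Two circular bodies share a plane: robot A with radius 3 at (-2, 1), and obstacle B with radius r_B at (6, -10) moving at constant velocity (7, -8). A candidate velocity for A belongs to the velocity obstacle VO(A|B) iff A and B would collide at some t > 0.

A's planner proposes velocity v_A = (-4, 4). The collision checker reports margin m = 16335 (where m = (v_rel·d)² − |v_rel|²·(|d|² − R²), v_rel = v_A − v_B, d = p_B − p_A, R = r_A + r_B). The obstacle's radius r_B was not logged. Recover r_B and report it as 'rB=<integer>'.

m = 16335
d = (8, -11);  v_rel = (-11, 12),  |v_rel|² = 265
v_rel×d = (-11)·(-11) − (12)·(8) = 25
since m = R²·265 − 25²:  R² = (625 + 16335) / 265 = 64
R = √64 = 8  ⇒  r_B = 8 − 3 = 5

rB=5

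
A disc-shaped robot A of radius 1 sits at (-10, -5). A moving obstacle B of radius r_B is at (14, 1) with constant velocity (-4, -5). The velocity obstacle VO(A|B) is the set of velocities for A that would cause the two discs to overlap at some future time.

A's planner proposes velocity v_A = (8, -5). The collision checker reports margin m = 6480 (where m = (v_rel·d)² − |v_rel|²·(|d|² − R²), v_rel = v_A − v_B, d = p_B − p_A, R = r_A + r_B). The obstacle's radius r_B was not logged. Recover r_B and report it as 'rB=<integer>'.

m = 6480
d = (24, 6);  v_rel = (12, 0),  |v_rel|² = 144
v_rel×d = (12)·(6) − (0)·(24) = 72
since m = R²·144 − 72²:  R² = (5184 + 6480) / 144 = 81
R = √81 = 9  ⇒  r_B = 9 − 1 = 8

rB=8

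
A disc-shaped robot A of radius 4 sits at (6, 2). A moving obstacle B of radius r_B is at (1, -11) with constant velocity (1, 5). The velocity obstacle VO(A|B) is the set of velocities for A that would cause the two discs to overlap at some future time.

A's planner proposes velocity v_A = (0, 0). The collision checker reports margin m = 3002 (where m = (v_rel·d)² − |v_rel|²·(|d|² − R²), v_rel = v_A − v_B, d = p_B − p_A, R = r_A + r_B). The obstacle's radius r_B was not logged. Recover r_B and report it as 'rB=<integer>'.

m = 3002
d = (-5, -13);  v_rel = (-1, -5),  |v_rel|² = 26
v_rel×d = (-1)·(-13) − (-5)·(-5) = -12
since m = R²·26 − (-12)²:  R² = (144 + 3002) / 26 = 121
R = √121 = 11  ⇒  r_B = 11 − 4 = 7

rB=7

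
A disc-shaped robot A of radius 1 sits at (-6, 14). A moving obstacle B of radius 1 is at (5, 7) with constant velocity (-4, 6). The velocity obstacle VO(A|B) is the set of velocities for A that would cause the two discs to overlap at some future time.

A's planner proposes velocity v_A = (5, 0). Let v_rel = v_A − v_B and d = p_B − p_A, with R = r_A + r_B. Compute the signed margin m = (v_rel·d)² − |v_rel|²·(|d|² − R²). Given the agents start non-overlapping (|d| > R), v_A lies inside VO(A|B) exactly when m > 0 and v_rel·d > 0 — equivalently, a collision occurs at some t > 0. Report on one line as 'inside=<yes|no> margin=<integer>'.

d = (11, -7),  |d|² = 170;  R = 1+1 = 2,  c = 170−2² = 166
v_rel = (9, -6),  |v_rel|² = 117;  v_rel·d = (9)·(11) + (-6)·(-7) = 141
117·t² − 282·t + 166 = 0  ⇒  m = 141² − 117·166 = 459
m = 459 > 0,  v_rel·d = 141 > 0  ⇒  inside

inside=yes margin=459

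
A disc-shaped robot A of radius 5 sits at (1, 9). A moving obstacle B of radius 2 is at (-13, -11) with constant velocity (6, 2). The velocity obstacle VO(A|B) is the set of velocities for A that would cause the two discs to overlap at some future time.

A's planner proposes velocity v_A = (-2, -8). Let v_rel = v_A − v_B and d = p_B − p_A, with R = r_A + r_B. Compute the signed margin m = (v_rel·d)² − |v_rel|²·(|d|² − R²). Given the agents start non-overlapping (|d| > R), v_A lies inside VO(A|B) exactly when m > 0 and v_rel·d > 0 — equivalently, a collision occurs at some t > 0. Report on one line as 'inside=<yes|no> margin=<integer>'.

d = (-14, -20),  |d|² = 596;  R = 5+2 = 7,  c = 596−7² = 547
v_rel = (-8, -10),  |v_rel|² = 164;  v_rel·d = (-8)·(-14) + (-10)·(-20) = 312
164·t² − 624·t + 547 = 0  ⇒  m = 312² − 164·547 = 7636
m = 7636 > 0,  v_rel·d = 312 > 0  ⇒  inside

inside=yes margin=7636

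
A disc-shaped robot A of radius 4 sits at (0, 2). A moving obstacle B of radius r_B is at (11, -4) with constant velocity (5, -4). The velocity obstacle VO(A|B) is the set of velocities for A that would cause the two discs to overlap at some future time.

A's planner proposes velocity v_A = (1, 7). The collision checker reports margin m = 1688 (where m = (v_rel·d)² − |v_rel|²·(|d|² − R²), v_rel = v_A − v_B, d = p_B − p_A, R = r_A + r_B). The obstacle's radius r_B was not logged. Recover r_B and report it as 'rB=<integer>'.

m = 1688
d = (11, -6);  v_rel = (-4, 11),  |v_rel|² = 137
v_rel×d = (-4)·(-6) − (11)·(11) = -97
since m = R²·137 − (-97)²:  R² = (9409 + 1688) / 137 = 81
R = √81 = 9  ⇒  r_B = 9 − 4 = 5

rB=5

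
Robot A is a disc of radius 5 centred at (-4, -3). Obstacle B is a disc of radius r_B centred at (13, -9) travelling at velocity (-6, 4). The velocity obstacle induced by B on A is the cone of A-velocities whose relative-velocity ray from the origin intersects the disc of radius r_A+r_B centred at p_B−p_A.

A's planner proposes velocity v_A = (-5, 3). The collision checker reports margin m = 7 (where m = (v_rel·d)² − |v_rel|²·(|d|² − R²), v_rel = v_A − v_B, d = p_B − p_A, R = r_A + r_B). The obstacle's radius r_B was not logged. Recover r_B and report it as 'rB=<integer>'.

m = 7
d = (17, -6);  v_rel = (1, -1),  |v_rel|² = 2
v_rel×d = (1)·(-6) − (-1)·(17) = 11
since m = R²·2 − 11²:  R² = (121 + 7) / 2 = 64
R = √64 = 8  ⇒  r_B = 8 − 5 = 3

rB=3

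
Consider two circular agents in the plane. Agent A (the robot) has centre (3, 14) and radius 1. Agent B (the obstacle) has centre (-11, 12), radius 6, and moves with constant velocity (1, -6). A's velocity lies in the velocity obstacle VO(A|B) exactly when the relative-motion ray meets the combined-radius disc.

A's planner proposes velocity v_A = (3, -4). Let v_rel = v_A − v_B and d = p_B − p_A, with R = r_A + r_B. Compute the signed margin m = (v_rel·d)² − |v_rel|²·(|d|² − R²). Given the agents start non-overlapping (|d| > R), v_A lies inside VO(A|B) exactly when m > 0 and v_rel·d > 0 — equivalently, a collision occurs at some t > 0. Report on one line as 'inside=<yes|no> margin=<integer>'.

d = (-14, -2),  |d|² = 200;  R = 1+6 = 7,  c = 200−7² = 151
v_rel = (2, 2),  |v_rel|² = 8;  v_rel·d = (2)·(-14) + (2)·(-2) = -32
8·t² + 64·t + 151 = 0  ⇒  m = (-32)² − 8·151 = -184
m = -184 < 0,  v_rel·d = -32 < 0  ⇒  outside

inside=no margin=-184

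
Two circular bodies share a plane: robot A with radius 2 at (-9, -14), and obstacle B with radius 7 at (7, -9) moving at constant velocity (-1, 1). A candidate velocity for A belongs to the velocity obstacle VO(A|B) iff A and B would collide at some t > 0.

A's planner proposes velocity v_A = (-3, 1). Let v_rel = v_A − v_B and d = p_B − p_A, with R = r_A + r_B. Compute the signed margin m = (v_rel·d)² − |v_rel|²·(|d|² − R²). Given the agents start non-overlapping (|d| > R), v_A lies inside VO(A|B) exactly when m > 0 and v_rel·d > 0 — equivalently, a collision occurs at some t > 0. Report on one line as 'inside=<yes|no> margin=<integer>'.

d = (16, 5),  |d|² = 281;  R = 2+7 = 9,  c = 281−9² = 200
v_rel = (-2, 0),  |v_rel|² = 4;  v_rel·d = (-2)·(16) + (0)·(5) = -32
4·t² + 64·t + 200 = 0  ⇒  m = (-32)² − 4·200 = 224
m = 224 > 0,  v_rel·d = -32 < 0  ⇒  outside

inside=no margin=224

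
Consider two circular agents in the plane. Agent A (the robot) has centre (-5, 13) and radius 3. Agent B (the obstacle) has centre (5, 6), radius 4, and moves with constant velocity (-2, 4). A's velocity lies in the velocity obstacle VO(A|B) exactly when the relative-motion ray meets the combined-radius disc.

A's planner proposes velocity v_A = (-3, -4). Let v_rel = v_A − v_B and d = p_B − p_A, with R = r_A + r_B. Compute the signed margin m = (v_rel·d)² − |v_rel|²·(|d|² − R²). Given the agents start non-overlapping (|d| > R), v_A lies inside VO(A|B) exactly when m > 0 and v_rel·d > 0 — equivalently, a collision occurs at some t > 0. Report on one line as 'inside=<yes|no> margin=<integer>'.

d = (10, -7),  |d|² = 149;  R = 3+4 = 7,  c = 149−7² = 100
v_rel = (-1, -8),  |v_rel|² = 65;  v_rel·d = (-1)·(10) + (-8)·(-7) = 46
65·t² − 92·t + 100 = 0  ⇒  m = 46² − 65·100 = -4384
m = -4384 < 0,  v_rel·d = 46 > 0  ⇒  outside

inside=no margin=-4384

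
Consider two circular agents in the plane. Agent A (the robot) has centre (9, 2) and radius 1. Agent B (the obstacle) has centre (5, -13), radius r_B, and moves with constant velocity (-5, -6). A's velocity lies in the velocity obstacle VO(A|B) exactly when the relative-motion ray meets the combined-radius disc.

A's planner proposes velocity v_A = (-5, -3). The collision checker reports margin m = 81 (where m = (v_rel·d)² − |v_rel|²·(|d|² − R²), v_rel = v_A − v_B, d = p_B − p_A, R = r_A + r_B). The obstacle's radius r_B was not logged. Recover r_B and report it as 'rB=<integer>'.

m = 81
d = (-4, -15);  v_rel = (0, 3),  |v_rel|² = 9
v_rel×d = (0)·(-15) − (3)·(-4) = 12
since m = R²·9 − 12²:  R² = (144 + 81) / 9 = 25
R = √25 = 5  ⇒  r_B = 5 − 1 = 4

rB=4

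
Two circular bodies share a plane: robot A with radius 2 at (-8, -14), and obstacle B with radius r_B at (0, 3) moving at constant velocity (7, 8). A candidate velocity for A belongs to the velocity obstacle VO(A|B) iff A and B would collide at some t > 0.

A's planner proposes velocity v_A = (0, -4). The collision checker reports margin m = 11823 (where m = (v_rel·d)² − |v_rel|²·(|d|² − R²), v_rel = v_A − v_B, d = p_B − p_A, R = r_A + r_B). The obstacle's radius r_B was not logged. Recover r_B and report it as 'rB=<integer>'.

m = 11823
d = (8, 17);  v_rel = (-7, -12),  |v_rel|² = 193
v_rel×d = (-7)·(17) − (-12)·(8) = -23
since m = R²·193 − (-23)²:  R² = (529 + 11823) / 193 = 64
R = √64 = 8  ⇒  r_B = 8 − 2 = 6

rB=6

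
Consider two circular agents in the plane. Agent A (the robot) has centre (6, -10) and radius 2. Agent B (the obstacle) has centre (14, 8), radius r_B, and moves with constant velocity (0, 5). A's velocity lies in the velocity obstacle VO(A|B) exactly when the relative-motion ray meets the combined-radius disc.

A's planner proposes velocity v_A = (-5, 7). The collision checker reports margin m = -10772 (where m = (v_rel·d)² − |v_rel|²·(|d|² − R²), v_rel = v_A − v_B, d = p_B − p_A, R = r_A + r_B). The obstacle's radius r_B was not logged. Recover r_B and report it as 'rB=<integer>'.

m = -10772
d = (8, 18);  v_rel = (-5, 2),  |v_rel|² = 29
v_rel×d = (-5)·(18) − (2)·(8) = -106
since m = R²·29 − (-106)²:  R² = (11236 + -10772) / 29 = 16
R = √16 = 4  ⇒  r_B = 4 − 2 = 2

rB=2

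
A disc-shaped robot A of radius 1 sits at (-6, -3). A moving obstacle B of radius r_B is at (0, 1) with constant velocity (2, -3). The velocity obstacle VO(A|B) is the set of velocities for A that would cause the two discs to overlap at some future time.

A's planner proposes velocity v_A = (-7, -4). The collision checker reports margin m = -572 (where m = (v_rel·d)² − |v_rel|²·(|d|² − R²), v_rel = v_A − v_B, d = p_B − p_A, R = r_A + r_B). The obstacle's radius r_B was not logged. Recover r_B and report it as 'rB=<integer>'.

m = -572
d = (6, 4);  v_rel = (-9, -1),  |v_rel|² = 82
v_rel×d = (-9)·(4) − (-1)·(6) = -30
since m = R²·82 − (-30)²:  R² = (900 + -572) / 82 = 4
R = √4 = 2  ⇒  r_B = 2 − 1 = 1

rB=1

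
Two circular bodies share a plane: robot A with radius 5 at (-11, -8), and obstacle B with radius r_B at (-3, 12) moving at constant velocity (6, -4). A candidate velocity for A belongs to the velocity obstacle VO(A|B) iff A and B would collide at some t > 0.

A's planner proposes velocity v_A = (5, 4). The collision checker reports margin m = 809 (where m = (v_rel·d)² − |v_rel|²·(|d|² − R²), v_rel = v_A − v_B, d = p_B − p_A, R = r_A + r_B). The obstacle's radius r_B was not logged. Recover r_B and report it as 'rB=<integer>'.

m = 809
d = (8, 20);  v_rel = (-1, 8),  |v_rel|² = 65
v_rel×d = (-1)·(20) − (8)·(8) = -84
since m = R²·65 − (-84)²:  R² = (7056 + 809) / 65 = 121
R = √121 = 11  ⇒  r_B = 11 − 5 = 6

rB=6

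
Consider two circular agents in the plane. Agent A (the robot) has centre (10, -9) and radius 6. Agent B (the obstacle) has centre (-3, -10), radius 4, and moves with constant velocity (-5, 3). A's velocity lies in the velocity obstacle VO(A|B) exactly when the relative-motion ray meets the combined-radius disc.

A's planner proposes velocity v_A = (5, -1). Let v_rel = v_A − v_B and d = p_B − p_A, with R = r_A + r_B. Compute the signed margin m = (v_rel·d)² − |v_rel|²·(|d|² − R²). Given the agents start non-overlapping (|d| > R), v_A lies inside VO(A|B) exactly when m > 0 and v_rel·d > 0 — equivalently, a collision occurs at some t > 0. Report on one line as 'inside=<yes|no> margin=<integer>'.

d = (-13, -1),  |d|² = 170;  R = 6+4 = 10,  c = 170−10² = 70
v_rel = (10, -4),  |v_rel|² = 116;  v_rel·d = (10)·(-13) + (-4)·(-1) = -126
116·t² + 252·t + 70 = 0  ⇒  m = (-126)² − 116·70 = 7756
m = 7756 > 0,  v_rel·d = -126 < 0  ⇒  outside

inside=no margin=7756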